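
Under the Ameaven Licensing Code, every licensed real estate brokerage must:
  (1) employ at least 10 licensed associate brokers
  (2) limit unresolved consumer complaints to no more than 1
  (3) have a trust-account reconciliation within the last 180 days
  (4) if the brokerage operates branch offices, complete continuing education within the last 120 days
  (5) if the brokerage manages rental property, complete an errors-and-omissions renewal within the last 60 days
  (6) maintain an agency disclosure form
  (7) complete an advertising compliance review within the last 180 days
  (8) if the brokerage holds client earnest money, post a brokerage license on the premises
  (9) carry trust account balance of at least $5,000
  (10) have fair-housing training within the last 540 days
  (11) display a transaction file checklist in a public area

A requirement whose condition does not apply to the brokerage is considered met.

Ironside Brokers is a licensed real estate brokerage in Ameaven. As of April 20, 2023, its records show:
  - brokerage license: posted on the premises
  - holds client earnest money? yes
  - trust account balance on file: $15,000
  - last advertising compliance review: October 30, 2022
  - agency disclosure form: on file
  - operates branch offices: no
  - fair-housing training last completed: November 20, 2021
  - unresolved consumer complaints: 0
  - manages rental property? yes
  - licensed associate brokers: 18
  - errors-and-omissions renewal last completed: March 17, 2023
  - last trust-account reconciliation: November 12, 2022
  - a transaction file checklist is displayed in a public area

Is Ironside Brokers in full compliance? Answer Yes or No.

Yes

1. licensed associate brokers 18 ≥ 10 → met
2. unresolved consumer complaints 0 ≤ 1 → met
3. trust-account reconciliation 159 days ago vs limit 180 → met
4. condition 'operates branch offices' does not hold → requirement n/a → met
5. condition 'manages rental property' holds; errors-and-omissions renewal 34 days ago vs limit 60 → met
6. agency disclosure form present → met
7. advertising compliance review 172 days ago vs limit 180 → met
8. condition 'holds client earnest money' holds; brokerage license present → met
9. trust account balance $15,000 ≥ $5,000 → met
10. fair-housing training 516 days ago vs limit 540 → met
11. transaction file checklist present → met
All met.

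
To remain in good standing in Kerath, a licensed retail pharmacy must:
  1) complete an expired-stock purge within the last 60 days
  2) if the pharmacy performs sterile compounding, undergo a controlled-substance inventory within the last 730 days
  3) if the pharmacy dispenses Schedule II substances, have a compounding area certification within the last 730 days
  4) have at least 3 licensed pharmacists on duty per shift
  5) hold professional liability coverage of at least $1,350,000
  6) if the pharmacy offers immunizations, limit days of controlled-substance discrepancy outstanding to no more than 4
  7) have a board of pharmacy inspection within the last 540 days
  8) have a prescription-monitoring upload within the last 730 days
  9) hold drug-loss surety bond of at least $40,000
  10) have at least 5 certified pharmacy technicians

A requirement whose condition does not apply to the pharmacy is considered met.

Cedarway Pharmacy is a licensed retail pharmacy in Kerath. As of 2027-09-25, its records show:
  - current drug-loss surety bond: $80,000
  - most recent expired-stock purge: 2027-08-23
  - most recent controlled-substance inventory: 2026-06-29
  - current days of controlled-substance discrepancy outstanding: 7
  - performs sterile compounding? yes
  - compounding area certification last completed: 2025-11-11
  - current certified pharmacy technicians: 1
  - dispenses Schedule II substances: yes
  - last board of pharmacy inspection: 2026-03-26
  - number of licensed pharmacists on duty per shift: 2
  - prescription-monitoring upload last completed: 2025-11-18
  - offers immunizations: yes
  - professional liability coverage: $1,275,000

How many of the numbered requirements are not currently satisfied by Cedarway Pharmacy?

1. expired-stock purge 33 days ago vs limit 60 → met
2. condition 'performs sterile compounding' holds; controlled-substance inventory 453 days ago vs limit 730 → met
3. condition 'dispenses Schedule II substances' holds; compounding area certification 683 days ago vs limit 730 → met
4. licensed pharmacists on duty per shift 2 < 3 → not met
5. professional liability coverage $1,275,000 < $1,350,000 → not met
6. condition 'offers immunizations' holds; days of controlled-substance discrepancy outstanding 7 > 4 → not met
7. board of pharmacy inspection 548 days ago vs limit 540 → not met
8. prescription-monitoring upload 676 days ago vs limit 730 → met
9. drug-loss surety bond $80,000 ≥ $40,000 → met
10. certified pharmacy technicians 1 < 5 → not met
Not met: 5 of 10

5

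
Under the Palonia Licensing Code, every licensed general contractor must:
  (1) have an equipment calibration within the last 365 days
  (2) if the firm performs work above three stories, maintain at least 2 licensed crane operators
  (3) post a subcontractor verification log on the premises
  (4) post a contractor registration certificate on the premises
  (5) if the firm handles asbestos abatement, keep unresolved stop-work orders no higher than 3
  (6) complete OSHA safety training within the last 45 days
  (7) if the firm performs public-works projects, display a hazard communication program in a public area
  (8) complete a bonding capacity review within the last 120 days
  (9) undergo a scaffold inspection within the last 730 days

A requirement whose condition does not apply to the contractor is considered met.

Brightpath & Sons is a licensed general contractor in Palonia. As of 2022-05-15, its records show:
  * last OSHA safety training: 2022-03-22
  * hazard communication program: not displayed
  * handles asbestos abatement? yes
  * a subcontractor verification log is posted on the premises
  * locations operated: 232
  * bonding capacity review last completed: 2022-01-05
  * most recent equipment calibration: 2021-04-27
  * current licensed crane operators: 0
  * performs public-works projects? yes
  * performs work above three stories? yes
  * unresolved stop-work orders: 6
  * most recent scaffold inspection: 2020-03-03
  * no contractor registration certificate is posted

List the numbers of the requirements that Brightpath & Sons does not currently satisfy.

1, 2, 4, 5, 6, 7, 8, 9

1. equipment calibration 383 days ago vs limit 365 → not met
2. condition 'performs work above three stories' holds; licensed crane operators 0 < 2 → not met
3. subcontractor verification log present → met
4. contractor registration certificate absent → not met
5. condition 'handles asbestos abatement' holds; unresolved stop-work orders 6 > 3 → not met
6. OSHA safety training 54 days ago vs limit 45 → not met
7. condition 'performs public-works projects' holds; hazard communication program absent → not met
8. bonding capacity review 130 days ago vs limit 120 → not met
9. scaffold inspection 803 days ago vs limit 730 → not met
Not met: 1, 2, 4, 5, 6, 7, 8, 9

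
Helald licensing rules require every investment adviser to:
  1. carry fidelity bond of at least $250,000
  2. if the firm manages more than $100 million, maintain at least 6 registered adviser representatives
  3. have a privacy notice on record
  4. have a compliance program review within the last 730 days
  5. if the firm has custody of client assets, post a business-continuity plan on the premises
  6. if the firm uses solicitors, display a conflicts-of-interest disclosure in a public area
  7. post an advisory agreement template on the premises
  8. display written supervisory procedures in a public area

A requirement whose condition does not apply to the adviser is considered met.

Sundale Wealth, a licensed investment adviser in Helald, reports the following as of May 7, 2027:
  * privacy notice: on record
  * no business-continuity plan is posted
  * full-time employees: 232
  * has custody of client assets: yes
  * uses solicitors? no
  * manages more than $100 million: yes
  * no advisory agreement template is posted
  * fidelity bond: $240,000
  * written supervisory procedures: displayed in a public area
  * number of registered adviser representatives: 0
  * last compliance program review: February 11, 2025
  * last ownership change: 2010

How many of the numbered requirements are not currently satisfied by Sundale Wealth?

5

1. fidelity bond $240,000 < $250,000 → not met
2. condition 'manages more than $100 million' holds; registered adviser representatives 0 < 6 → not met
3. privacy notice present → met
4. compliance program review 815 days ago vs limit 730 → not met
5. condition 'has custody of client assets' holds; business-continuity plan absent → not met
6. condition 'uses solicitors' does not hold → requirement n/a → met
7. advisory agreement template absent → not met
8. written supervisory procedures present → met
Not met: 5 of 8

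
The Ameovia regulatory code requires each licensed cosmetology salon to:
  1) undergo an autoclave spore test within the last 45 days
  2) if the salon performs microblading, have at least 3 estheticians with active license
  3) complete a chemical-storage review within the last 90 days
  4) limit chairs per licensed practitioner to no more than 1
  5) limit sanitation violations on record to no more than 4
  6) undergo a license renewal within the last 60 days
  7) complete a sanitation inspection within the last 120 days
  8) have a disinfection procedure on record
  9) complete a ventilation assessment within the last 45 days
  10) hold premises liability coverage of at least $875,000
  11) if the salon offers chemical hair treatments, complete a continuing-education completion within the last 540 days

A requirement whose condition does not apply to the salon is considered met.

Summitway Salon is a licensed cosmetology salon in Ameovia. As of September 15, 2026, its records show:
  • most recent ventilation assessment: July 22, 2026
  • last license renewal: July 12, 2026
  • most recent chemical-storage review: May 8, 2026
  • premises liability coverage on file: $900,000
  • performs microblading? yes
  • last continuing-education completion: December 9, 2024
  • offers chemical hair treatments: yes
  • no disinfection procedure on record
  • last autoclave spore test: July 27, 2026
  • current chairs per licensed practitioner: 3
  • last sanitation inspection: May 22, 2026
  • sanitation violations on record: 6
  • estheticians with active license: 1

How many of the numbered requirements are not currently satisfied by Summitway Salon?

9

1. autoclave spore test 50 days ago vs limit 45 → not met
2. condition 'performs microblading' holds; estheticians with active license 1 < 3 → not met
3. chemical-storage review 130 days ago vs limit 90 → not met
4. chairs per licensed practitioner 3 > 1 → not met
5. sanitation violations on record 6 > 4 → not met
6. license renewal 65 days ago vs limit 60 → not met
7. sanitation inspection 116 days ago vs limit 120 → met
8. disinfection procedure absent → not met
9. ventilation assessment 55 days ago vs limit 45 → not met
10. premises liability coverage $900,000 ≥ $875,000 → met
11. condition 'offers chemical hair treatments' holds; continuing-education completion 645 days ago vs limit 540 → not met
Not met: 9 of 11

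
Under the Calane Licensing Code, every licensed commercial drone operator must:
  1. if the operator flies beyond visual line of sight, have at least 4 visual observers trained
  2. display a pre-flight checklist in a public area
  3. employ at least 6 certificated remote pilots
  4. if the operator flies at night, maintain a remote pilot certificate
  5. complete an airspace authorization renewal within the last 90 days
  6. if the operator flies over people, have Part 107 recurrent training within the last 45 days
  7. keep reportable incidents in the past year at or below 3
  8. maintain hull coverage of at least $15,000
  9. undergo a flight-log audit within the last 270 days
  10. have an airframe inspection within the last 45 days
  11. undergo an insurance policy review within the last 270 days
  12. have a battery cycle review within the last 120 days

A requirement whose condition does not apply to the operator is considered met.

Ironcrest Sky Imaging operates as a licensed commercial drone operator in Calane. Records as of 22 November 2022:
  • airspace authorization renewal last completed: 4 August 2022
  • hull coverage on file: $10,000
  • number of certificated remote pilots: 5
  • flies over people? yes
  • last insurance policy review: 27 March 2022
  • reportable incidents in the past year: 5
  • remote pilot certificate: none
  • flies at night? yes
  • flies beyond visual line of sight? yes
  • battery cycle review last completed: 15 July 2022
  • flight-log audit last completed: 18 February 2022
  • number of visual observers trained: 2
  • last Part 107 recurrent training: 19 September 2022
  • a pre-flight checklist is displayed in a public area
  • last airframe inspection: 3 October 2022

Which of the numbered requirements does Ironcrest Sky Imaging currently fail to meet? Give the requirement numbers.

1. condition 'flies beyond visual line of sight' holds; visual observers trained 2 < 4 → not met
2. pre-flight checklist present → met
3. certificated remote pilots 5 < 6 → not met
4. condition 'flies at night' holds; remote pilot certificate absent → not met
5. airspace authorization renewal 110 days ago vs limit 90 → not met
6. condition 'flies over people' holds; Part 107 recurrent training 64 days ago vs limit 45 → not met
7. reportable incidents in the past year 5 > 3 → not met
8. hull coverage $10,000 < $15,000 → not met
9. flight-log audit 277 days ago vs limit 270 → not met
10. airframe inspection 50 days ago vs limit 45 → not met
11. insurance policy review 240 days ago vs limit 270 → met
12. battery cycle review 130 days ago vs limit 120 → not met
Not met: 1, 3, 4, 5, 6, 7, 8, 9, 10, 12

1, 3, 4, 5, 6, 7, 8, 9, 10, 12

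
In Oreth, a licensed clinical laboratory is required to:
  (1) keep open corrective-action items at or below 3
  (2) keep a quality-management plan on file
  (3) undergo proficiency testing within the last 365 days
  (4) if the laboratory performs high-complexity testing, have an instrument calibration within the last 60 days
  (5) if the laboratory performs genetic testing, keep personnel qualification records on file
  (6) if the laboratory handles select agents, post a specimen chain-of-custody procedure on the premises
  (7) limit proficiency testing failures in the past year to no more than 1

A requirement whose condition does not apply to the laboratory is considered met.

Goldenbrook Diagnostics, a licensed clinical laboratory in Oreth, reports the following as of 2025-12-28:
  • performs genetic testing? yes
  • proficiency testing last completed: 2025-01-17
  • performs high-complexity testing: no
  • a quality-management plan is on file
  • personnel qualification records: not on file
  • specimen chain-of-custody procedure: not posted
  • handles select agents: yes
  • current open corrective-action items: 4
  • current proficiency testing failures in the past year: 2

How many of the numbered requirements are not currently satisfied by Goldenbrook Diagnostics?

1. open corrective-action items 4 > 3 → not met
2. quality-management plan present → met
3. proficiency testing 345 days ago vs limit 365 → met
4. condition 'performs high-complexity testing' does not hold → requirement n/a → met
5. condition 'performs genetic testing' holds; personnel qualification records absent → not met
6. condition 'handles select agents' holds; specimen chain-of-custody procedure absent → not met
7. proficiency testing failures in the past year 2 > 1 → not met
Not met: 4 of 7

4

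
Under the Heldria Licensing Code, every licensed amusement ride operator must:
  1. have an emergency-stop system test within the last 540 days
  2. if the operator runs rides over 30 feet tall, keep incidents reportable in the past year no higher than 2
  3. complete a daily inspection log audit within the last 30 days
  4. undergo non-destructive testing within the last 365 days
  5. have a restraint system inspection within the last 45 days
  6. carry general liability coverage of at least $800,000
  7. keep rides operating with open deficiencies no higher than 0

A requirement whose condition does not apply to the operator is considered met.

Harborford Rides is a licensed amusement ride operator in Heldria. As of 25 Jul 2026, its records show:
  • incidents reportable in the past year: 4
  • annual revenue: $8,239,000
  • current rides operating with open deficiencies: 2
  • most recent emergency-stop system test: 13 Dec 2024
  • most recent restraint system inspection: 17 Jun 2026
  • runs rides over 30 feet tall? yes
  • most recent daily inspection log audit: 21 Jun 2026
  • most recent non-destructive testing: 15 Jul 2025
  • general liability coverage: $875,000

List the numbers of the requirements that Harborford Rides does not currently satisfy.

1. emergency-stop system test 589 days ago vs limit 540 → not met
2. condition 'runs rides over 30 feet tall' holds; incidents reportable in the past year 4 > 2 → not met
3. daily inspection log audit 34 days ago vs limit 30 → not met
4. non-destructive testing 375 days ago vs limit 365 → not met
5. restraint system inspection 38 days ago vs limit 45 → met
6. general liability coverage $875,000 ≥ $800,000 → met
7. rides operating with open deficiencies 2 > 0 → not met
Not met: 1, 2, 3, 4, 7

1, 2, 3, 4, 7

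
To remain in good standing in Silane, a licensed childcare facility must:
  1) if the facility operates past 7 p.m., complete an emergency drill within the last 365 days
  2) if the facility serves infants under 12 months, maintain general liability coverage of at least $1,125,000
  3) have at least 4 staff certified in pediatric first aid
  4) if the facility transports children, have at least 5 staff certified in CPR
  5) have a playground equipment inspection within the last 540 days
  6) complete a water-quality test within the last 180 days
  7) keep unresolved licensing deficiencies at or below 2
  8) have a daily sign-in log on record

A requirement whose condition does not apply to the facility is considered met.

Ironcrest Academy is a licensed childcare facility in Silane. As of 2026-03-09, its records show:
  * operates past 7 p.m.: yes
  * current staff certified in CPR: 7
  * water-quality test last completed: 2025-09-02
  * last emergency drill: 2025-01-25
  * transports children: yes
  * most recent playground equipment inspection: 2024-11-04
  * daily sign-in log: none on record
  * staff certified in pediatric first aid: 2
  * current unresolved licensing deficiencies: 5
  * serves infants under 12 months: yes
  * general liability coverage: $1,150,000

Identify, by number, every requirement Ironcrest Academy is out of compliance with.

1. condition 'operates past 7 p.m.' holds; emergency drill 408 days ago vs limit 365 → not met
2. condition 'serves infants under 12 months' holds; general liability coverage $1,150,000 ≥ $1,125,000 → met
3. staff certified in pediatric first aid 2 < 4 → not met
4. condition 'transports children' holds; staff certified in CPR 7 ≥ 5 → met
5. playground equipment inspection 490 days ago vs limit 540 → met
6. water-quality test 188 days ago vs limit 180 → not met
7. unresolved licensing deficiencies 5 > 2 → not met
8. daily sign-in log absent → not met
Not met: 1, 3, 6, 7, 8

1, 3, 6, 7, 8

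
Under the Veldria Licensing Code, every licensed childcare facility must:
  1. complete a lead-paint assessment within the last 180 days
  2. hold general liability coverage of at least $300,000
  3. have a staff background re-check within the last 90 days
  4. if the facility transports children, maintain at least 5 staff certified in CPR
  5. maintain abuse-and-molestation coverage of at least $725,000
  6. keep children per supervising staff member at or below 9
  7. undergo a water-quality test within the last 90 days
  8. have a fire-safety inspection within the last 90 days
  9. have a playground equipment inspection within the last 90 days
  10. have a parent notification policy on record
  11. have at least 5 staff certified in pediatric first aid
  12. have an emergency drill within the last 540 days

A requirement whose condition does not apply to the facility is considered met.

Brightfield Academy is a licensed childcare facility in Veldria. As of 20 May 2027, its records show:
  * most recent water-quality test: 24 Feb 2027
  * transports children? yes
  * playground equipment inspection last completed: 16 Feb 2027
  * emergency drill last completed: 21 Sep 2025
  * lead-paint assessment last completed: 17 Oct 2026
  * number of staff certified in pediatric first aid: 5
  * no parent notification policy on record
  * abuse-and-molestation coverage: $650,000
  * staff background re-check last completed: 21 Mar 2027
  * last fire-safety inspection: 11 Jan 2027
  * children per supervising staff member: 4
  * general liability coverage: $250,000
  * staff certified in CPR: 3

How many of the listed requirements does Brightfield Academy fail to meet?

1. lead-paint assessment 215 days ago vs limit 180 → not met
2. general liability coverage $250,000 < $300,000 → not met
3. staff background re-check 60 days ago vs limit 90 → met
4. condition 'transports children' holds; staff certified in CPR 3 < 5 → not met
5. abuse-and-molestation coverage $650,000 < $725,000 → not met
6. children per supervising staff member 4 ≤ 9 → met
7. water-quality test 85 days ago vs limit 90 → met
8. fire-safety inspection 129 days ago vs limit 90 → not met
9. playground equipment inspection 93 days ago vs limit 90 → not met
10. parent notification policy absent → not met
11. staff certified in pediatric first aid 5 ≥ 5 → met
12. emergency drill 606 days ago vs limit 540 → not met
Not met: 8 of 12

8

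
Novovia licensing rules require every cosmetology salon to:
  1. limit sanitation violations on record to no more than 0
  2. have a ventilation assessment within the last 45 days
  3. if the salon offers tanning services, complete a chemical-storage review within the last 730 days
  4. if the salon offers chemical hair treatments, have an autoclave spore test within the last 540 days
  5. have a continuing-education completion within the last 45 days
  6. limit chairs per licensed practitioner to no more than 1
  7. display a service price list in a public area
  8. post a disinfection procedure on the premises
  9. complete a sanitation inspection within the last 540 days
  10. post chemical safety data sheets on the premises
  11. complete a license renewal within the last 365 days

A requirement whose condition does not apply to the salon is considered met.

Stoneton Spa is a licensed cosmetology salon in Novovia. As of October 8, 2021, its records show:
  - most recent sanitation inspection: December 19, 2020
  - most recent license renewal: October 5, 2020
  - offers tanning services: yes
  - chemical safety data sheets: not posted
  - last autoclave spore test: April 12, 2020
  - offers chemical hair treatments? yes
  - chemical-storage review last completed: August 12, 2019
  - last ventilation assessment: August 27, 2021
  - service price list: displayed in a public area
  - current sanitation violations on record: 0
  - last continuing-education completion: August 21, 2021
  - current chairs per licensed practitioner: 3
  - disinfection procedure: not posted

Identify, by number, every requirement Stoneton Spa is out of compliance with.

3, 4, 5, 6, 8, 10, 11

1. sanitation violations on record 0 ≤ 0 → met
2. ventilation assessment 42 days ago vs limit 45 → met
3. condition 'offers tanning services' holds; chemical-storage review 788 days ago vs limit 730 → not met
4. condition 'offers chemical hair treatments' holds; autoclave spore test 544 days ago vs limit 540 → not met
5. continuing-education completion 48 days ago vs limit 45 → not met
6. chairs per licensed practitioner 3 > 1 → not met
7. service price list present → met
8. disinfection procedure absent → not met
9. sanitation inspection 293 days ago vs limit 540 → met
10. chemical safety data sheets absent → not met
11. license renewal 368 days ago vs limit 365 → not met
Not met: 3, 4, 5, 6, 8, 10, 11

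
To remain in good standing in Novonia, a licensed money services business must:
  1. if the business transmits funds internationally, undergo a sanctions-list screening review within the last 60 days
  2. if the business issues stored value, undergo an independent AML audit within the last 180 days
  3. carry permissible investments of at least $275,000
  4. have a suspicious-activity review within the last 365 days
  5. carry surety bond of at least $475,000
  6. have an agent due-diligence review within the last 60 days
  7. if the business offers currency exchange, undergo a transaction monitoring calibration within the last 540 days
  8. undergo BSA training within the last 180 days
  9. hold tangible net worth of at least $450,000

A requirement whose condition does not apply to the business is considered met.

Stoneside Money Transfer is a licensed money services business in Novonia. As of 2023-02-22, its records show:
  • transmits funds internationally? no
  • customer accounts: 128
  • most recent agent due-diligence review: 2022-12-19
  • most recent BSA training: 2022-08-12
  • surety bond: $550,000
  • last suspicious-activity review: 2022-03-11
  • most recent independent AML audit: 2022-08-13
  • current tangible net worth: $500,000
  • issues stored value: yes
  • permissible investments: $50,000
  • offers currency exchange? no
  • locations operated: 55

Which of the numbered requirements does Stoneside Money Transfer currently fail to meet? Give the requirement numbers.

1. condition 'transmits funds internationally' does not hold → requirement n/a → met
2. condition 'issues stored value' holds; independent AML audit 193 days ago vs limit 180 → not met
3. permissible investments $50,000 < $275,000 → not met
4. suspicious-activity review 348 days ago vs limit 365 → met
5. surety bond $550,000 ≥ $475,000 → met
6. agent due-diligence review 65 days ago vs limit 60 → not met
7. condition 'offers currency exchange' does not hold → requirement n/a → met
8. BSA training 194 days ago vs limit 180 → not met
9. tangible net worth $500,000 ≥ $450,000 → met
Not met: 2, 3, 6, 8

2, 3, 6, 8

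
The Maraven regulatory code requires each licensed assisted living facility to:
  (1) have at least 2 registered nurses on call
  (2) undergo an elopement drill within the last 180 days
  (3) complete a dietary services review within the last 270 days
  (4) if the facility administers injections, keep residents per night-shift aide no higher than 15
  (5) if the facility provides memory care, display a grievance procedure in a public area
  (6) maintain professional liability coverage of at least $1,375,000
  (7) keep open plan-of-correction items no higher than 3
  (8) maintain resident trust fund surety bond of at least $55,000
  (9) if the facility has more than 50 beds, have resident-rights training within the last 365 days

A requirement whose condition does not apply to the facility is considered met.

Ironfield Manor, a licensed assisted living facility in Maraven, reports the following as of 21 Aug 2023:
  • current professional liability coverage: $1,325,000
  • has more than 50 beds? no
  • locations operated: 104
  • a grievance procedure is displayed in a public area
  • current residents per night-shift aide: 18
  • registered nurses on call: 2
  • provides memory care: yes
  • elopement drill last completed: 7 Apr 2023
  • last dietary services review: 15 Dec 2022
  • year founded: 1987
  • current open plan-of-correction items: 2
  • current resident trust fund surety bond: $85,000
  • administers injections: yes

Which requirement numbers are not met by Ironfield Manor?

4, 6

1. registered nurses on call 2 ≥ 2 → met
2. elopement drill 136 days ago vs limit 180 → met
3. dietary services review 249 days ago vs limit 270 → met
4. condition 'administers injections' holds; residents per night-shift aide 18 > 15 → not met
5. condition 'provides memory care' holds; grievance procedure present → met
6. professional liability coverage $1,325,000 < $1,375,000 → not met
7. open plan-of-correction items 2 ≤ 3 → met
8. resident trust fund surety bond $85,000 ≥ $55,000 → met
9. condition 'has more than 50 beds' does not hold → requirement n/a → met
Not met: 4, 6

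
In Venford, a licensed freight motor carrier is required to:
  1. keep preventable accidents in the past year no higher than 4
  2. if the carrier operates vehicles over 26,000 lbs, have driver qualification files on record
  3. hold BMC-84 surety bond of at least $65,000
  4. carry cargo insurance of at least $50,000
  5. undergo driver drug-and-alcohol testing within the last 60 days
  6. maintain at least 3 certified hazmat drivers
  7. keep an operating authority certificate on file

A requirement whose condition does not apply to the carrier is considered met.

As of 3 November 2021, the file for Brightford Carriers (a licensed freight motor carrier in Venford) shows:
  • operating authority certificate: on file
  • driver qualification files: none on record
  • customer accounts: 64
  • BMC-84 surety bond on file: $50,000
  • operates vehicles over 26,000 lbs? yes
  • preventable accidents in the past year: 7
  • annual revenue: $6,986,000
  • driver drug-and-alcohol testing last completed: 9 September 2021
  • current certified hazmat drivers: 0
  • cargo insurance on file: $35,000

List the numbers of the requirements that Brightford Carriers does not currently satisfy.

1. preventable accidents in the past year 7 > 4 → not met
2. condition 'operates vehicles over 26,000 lbs' holds; driver qualification files absent → not met
3. BMC-84 surety bond $50,000 < $65,000 → not met
4. cargo insurance $35,000 < $50,000 → not met
5. driver drug-and-alcohol testing 55 days ago vs limit 60 → met
6. certified hazmat drivers 0 < 3 → not met
7. operating authority certificate present → met
Not met: 1, 2, 3, 4, 6

1, 2, 3, 4, 6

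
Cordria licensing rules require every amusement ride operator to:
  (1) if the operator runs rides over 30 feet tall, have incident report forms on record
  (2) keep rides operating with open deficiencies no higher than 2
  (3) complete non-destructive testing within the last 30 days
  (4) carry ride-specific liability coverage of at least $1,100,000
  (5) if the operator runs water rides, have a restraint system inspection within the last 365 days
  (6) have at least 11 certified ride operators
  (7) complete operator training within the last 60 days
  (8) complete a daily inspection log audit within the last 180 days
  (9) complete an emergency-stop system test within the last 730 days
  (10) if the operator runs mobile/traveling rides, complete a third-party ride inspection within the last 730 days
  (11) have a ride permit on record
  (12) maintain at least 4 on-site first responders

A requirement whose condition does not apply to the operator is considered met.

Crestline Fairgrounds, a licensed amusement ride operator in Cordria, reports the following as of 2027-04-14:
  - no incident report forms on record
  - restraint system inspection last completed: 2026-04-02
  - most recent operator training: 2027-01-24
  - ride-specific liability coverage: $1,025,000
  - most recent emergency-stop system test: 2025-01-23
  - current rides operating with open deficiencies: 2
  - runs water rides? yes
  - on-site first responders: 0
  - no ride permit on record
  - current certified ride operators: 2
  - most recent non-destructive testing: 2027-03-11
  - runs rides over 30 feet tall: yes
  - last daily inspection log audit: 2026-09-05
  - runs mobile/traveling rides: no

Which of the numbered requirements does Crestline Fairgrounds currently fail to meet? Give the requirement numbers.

1. condition 'runs rides over 30 feet tall' holds; incident report forms absent → not met
2. rides operating with open deficiencies 2 ≤ 2 → met
3. non-destructive testing 34 days ago vs limit 30 → not met
4. ride-specific liability coverage $1,025,000 < $1,100,000 → not met
5. condition 'runs water rides' holds; restraint system inspection 377 days ago vs limit 365 → not met
6. certified ride operators 2 < 11 → not met
7. operator training 80 days ago vs limit 60 → not met
8. daily inspection log audit 221 days ago vs limit 180 → not met
9. emergency-stop system test 811 days ago vs limit 730 → not met
10. condition 'runs mobile/traveling rides' does not hold → requirement n/a → met
11. ride permit absent → not met
12. on-site first responders 0 < 4 → not met
Not met: 1, 3, 4, 5, 6, 7, 8, 9, 11, 12

1, 3, 4, 5, 6, 7, 8, 9, 11, 12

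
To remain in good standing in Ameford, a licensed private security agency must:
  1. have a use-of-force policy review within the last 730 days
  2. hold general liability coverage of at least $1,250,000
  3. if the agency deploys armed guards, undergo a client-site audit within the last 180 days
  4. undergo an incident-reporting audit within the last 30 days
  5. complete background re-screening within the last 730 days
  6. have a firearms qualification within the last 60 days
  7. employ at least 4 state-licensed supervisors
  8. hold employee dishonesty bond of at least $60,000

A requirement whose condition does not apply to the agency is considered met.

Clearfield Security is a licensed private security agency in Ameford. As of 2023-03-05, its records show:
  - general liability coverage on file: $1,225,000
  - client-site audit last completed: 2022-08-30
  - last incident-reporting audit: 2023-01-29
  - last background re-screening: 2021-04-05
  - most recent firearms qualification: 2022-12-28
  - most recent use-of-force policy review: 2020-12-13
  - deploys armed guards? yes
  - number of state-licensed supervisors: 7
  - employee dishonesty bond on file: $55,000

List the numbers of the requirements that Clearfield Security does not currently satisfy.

1. use-of-force policy review 812 days ago vs limit 730 → not met
2. general liability coverage $1,225,000 < $1,250,000 → not met
3. condition 'deploys armed guards' holds; client-site audit 187 days ago vs limit 180 → not met
4. incident-reporting audit 35 days ago vs limit 30 → not met
5. background re-screening 699 days ago vs limit 730 → met
6. firearms qualification 67 days ago vs limit 60 → not met
7. state-licensed supervisors 7 ≥ 4 → met
8. employee dishonesty bond $55,000 < $60,000 → not met
Not met: 1, 2, 3, 4, 6, 8

1, 2, 3, 4, 6, 8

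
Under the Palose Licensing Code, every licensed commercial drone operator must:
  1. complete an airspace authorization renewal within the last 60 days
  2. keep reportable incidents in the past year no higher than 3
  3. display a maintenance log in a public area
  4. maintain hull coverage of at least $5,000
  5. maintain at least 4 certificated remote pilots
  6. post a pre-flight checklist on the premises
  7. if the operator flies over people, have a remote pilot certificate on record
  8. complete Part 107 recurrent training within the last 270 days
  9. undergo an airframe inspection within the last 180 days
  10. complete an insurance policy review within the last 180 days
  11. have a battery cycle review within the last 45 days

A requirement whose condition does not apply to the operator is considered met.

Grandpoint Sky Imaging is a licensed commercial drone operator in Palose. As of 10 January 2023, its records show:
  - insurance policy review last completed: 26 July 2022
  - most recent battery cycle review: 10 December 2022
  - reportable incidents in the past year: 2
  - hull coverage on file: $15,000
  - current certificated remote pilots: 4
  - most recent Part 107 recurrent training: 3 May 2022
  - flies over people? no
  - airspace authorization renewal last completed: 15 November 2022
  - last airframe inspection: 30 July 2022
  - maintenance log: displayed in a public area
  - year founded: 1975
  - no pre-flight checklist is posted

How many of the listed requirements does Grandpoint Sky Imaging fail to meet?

1. airspace authorization renewal 56 days ago vs limit 60 → met
2. reportable incidents in the past year 2 ≤ 3 → met
3. maintenance log present → met
4. hull coverage $15,000 ≥ $5,000 → met
5. certificated remote pilots 4 ≥ 4 → met
6. pre-flight checklist absent → not met
7. condition 'flies over people' does not hold → requirement n/a → met
8. Part 107 recurrent training 252 days ago vs limit 270 → met
9. airframe inspection 164 days ago vs limit 180 → met
10. insurance policy review 168 days ago vs limit 180 → met
11. battery cycle review 31 days ago vs limit 45 → met
Not met: 1 of 11

1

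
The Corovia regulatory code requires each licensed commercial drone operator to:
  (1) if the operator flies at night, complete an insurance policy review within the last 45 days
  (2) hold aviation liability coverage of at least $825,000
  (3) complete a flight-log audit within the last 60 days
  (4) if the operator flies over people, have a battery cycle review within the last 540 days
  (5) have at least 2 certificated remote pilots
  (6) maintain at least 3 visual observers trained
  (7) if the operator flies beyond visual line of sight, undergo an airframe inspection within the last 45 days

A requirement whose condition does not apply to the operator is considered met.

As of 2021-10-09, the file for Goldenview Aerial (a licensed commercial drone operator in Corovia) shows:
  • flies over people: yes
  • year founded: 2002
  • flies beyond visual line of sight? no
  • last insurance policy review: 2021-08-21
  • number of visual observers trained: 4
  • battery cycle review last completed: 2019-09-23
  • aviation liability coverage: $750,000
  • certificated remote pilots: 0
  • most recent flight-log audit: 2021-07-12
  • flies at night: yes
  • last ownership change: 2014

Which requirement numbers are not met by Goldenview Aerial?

1, 2, 3, 4, 5

1. condition 'flies at night' holds; insurance policy review 49 days ago vs limit 45 → not met
2. aviation liability coverage $750,000 < $825,000 → not met
3. flight-log audit 89 days ago vs limit 60 → not met
4. condition 'flies over people' holds; battery cycle review 747 days ago vs limit 540 → not met
5. certificated remote pilots 0 < 2 → not met
6. visual observers trained 4 ≥ 3 → met
7. condition 'flies beyond visual line of sight' does not hold → requirement n/a → met
Not met: 1, 2, 3, 4, 5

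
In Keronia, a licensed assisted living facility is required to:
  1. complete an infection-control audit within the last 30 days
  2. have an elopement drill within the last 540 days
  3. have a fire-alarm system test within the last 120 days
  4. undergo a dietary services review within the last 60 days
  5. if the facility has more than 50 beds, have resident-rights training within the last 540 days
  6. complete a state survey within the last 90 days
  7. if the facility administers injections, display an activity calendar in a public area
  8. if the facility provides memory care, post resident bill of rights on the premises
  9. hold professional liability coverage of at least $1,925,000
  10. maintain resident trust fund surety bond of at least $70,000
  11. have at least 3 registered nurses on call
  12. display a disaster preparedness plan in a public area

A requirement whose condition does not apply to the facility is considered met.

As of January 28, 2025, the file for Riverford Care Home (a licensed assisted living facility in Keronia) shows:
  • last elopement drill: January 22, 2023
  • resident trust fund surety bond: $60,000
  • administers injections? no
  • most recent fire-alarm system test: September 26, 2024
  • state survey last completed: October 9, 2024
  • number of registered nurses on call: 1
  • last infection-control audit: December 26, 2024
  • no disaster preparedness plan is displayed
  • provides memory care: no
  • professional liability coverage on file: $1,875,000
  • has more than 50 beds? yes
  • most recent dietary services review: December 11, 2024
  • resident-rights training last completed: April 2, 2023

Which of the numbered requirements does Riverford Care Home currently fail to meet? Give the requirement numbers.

1. infection-control audit 33 days ago vs limit 30 → not met
2. elopement drill 737 days ago vs limit 540 → not met
3. fire-alarm system test 124 days ago vs limit 120 → not met
4. dietary services review 48 days ago vs limit 60 → met
5. condition 'has more than 50 beds' holds; resident-rights training 667 days ago vs limit 540 → not met
6. state survey 111 days ago vs limit 90 → not met
7. condition 'administers injections' does not hold → requirement n/a → met
8. condition 'provides memory care' does not hold → requirement n/a → met
9. professional liability coverage $1,875,000 < $1,925,000 → not met
10. resident trust fund surety bond $60,000 < $70,000 → not met
11. registered nurses on call 1 < 3 → not met
12. disaster preparedness plan absent → not met
Not met: 1, 2, 3, 5, 6, 9, 10, 11, 12

1, 2, 3, 5, 6, 9, 10, 11, 12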